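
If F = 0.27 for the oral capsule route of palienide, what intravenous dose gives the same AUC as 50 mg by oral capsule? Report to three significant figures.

D_iv = 13.5 mg

Systemic exposure from an extravascular dose = F × D_ev, so the equivalent IV dose is F × D_ev.
D_iv = F × D_ev = 0.27 × 50 = 13.5 mg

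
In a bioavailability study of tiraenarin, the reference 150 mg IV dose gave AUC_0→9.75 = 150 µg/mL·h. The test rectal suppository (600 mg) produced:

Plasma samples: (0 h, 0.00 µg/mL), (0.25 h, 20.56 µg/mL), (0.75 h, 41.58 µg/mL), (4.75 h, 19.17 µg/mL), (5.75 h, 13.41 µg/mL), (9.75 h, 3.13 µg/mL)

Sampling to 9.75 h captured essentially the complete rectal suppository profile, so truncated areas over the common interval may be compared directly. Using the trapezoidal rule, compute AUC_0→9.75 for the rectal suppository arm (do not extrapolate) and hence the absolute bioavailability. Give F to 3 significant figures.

Trapezoidal AUC_0→9.75 (rectal suppository):
  [0→0.25]: (0.00+20.56)/2 × 0.25 = 2.57
  [0.25→0.75]: (20.56+41.58)/2 × 0.5 = 15.535
  [0.75→4.75]: (41.58+19.17)/2 × 4 = 121.5
  [4.75→5.75]: (19.17+13.41)/2 × 1 = 16.29
  [5.75→9.75]: (13.41+3.13)/2 × 4 = 33.08
  Sum = 188.975 µg/mL·h
F = (AUC_ev/D_ev)/(AUC_iv/D_iv) = (188.975/600)/(150/150) = 0.314958/1 = 0.3150

F = 0.315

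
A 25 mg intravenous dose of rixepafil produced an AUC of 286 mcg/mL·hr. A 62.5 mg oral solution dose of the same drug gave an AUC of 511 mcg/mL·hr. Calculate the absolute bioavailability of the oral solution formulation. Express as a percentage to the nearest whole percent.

F = (AUC_ev / D_ev) / (AUC_iv / D_iv)
  = (511/62.5) / (286/25)
  = 8.176 / 11.44 = 0.7147
  = 71.47%

F = 71%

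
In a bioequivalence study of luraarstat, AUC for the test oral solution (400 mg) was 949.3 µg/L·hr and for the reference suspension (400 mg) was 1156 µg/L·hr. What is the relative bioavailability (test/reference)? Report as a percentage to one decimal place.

F_rel = 82.1%

F_rel = (AUC_test/D_test) / (AUC_ref/D_ref)
      = (949.3/400) / (1156/400)
      = 2.37325 / 2.89 = 0.8212 = 82.12%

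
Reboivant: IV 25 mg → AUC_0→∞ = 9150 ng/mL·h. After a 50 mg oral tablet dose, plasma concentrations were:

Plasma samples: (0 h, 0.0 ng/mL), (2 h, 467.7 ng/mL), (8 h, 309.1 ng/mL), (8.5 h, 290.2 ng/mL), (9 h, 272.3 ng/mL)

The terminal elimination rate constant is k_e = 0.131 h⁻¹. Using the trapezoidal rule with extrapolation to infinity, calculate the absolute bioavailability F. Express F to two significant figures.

F = 0.28

Trapezoidal AUC_0→9 (oral tablet):
  [0→2]: (0.0+467.7)/2 × 2 = 467.7
  [2→8]: (467.7+309.1)/2 × 6 = 2330.4
  [8→8.5]: (309.1+290.2)/2 × 0.5 = 149.825
  [8.5→9]: (290.2+272.3)/2 × 0.5 = 140.625
  Sum = 3088.55 ng/mL·h
Tail: C_last/k_e = 272.3/0.131 = 2078.626
AUC_0→∞ (oral tablet) = 3088.55 + 2078.626 = 5167.176 ng/mL·h
F = (AUC_ev/D_ev)/(AUC_iv/D_iv) = (5167.176/50)/(9150/25) = 103.34352/366 = 0.2824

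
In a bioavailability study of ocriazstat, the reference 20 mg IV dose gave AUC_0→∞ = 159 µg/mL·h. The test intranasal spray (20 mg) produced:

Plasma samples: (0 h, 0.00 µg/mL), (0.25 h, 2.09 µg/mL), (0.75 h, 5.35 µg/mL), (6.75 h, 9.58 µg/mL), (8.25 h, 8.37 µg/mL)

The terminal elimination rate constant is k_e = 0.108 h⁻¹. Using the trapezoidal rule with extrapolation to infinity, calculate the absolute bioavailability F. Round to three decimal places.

Trapezoidal AUC_0→8.25 (intranasal spray):
  [0→0.25]: (0.00+2.09)/2 × 0.25 = 0.26125
  [0.25→0.75]: (2.09+5.35)/2 × 0.5 = 1.86
  [0.75→6.75]: (5.35+9.58)/2 × 6 = 44.79
  [6.75→8.25]: (9.58+8.37)/2 × 1.5 = 13.4625
  Sum = 60.37375 µg/mL·h
Tail: C_last/k_e = 8.37/0.108 = 77.500
AUC_0→∞ (intranasal spray) = 60.37375 + 77.500 = 137.87375 µg/mL·h
F = (AUC_ev/D_ev)/(AUC_iv/D_iv) = (137.87375/20)/(159/20) = 6.8936875/7.95 = 0.8671

F = 0.867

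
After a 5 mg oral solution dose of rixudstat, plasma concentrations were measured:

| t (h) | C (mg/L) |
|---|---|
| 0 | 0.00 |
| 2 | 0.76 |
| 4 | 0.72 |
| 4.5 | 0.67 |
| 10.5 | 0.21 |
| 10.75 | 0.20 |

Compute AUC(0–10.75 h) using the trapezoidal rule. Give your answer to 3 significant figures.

AUC = 5.28 mg/L·h

Trapezoidal AUC_0→10.75:
  [0→2]: (0.00+0.76)/2 × 2 = 0.76
  [2→4]: (0.76+0.72)/2 × 2 = 1.48
  [4→4.5]: (0.72+0.67)/2 × 0.5 = 0.3475
  [4.5→10.5]: (0.67+0.21)/2 × 6 = 2.64
  [10.5→10.75]: (0.21+0.20)/2 × 0.25 = 0.05125
  Sum = 5.27875 mg/L·h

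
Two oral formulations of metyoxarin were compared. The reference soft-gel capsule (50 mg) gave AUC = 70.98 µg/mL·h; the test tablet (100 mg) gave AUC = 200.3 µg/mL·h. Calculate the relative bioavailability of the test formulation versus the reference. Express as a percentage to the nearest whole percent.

F_rel = 141%

F_rel = (AUC_test/D_test) / (AUC_ref/D_ref)
      = (200.3/100) / (70.98/50)
      = 2.003 / 1.4196 = 1.4110 = 141.10%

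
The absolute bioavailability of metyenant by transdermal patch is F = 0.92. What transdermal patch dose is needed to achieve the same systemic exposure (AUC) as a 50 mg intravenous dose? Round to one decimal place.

For equal systemic exposure: F × D_ev = D_iv
D_ev = D_iv / F = 50 / 0.92 = 54.3478 mg

D_transdermal = 54.3 mg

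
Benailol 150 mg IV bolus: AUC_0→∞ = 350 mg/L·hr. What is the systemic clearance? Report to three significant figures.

CL = 0.429 L/hr

CL = Dose_iv / AUC_0→∞
   = 150 / 350 = 0.428571 L/hr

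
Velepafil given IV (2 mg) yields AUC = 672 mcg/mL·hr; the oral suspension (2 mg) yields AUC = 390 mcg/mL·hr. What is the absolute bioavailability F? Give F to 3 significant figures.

F = (AUC_ev / D_ev) / (AUC_iv / D_iv)
  = (390/2) / (672/2)
  = 195 / 336 = 0.5804

F = 0.580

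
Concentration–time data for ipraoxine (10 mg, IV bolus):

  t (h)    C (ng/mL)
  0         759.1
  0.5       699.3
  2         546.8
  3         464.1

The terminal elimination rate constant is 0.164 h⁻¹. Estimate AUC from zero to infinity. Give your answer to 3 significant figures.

AUC = 4630 ng/mL·h

Trapezoidal AUC_0→3:
  [0→0.5]: (759.1+699.3)/2 × 0.5 = 364.6
  [0.5→2]: (699.3+546.8)/2 × 1.5 = 934.575
  [2→3]: (546.8+464.1)/2 × 1 = 505.45
  Sum = 1804.625 ng/mL·h
Extrapolated tail: C_last / k_e = 464.1 / 0.164 = 2829.878
AUC_0→∞ = 1804.625 + 2829.878 = 4634.503 ng/mL·h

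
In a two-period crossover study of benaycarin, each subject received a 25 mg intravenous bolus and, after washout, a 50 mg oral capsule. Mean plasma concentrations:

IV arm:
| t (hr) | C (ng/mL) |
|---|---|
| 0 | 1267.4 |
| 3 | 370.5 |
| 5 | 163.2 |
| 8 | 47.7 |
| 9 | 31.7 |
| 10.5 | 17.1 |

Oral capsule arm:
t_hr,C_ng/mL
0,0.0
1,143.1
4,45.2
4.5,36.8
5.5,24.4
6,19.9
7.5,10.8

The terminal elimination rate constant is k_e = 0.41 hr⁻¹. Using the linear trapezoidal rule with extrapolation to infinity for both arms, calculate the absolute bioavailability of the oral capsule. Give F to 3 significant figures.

Trapezoidal AUC_0→10.5 (IV):
  [0→3]: (1267.4+370.5)/2 × 3 = 2456.85
  [3→5]: (370.5+163.2)/2 × 2 = 533.7
  [5→8]: (163.2+47.7)/2 × 3 = 316.35
  [8→9]: (47.7+31.7)/2 × 1 = 39.7
  [9→10.5]: (31.7+17.1)/2 × 1.5 = 36.6
  Sum = 3383.2 ng/mL·hr
IV tail: 17.1/0.41 = 41.707; AUC_iv,0→∞ = 3383.2 + 41.707 = 3424.907 ng/mL·hr
Trapezoidal AUC_0→7.5 (oral capsule):
  [0→1]: (0.0+143.1)/2 × 1 = 71.55
  [1→4]: (143.1+45.2)/2 × 3 = 282.45
  [4→4.5]: (45.2+36.8)/2 × 0.5 = 20.5
  [4.5→5.5]: (36.8+24.4)/2 × 1 = 30.6
  [5.5→6]: (24.4+19.9)/2 × 0.5 = 11.075
  [6→7.5]: (19.9+10.8)/2 × 1.5 = 23.025
  Sum = 439.2 ng/mL·hr
oral capsule tail: 10.8/0.41 = 26.341; AUC_ev,0→∞ = 439.2 + 26.341 = 465.541 ng/mL·hr
F = (AUC_ev/D_ev)/(AUC_iv/D_iv) = (465.541/50)/(3424.907/25) = 9.31082/136.99628 = 0.0680

F = 0.0680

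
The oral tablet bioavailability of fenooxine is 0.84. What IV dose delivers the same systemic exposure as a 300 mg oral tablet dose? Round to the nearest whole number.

D_iv = 252 mg

Systemic exposure from an extravascular dose = F × D_ev, so the equivalent IV dose is F × D_ev.
D_iv = F × D_ev = 0.84 × 300 = 252 mg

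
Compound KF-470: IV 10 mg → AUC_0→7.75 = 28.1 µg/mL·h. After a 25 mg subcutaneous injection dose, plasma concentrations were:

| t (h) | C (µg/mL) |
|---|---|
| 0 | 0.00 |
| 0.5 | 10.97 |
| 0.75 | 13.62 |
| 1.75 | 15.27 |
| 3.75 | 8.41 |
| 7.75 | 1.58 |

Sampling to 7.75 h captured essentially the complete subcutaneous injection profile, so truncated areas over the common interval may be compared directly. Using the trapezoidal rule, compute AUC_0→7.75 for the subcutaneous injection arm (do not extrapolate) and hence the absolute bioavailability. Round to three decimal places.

F = 0.910

Trapezoidal AUC_0→7.75 (subcutaneous injection):
  [0→0.5]: (0.00+10.97)/2 × 0.5 = 2.7425
  [0.5→0.75]: (10.97+13.62)/2 × 0.25 = 3.07375
  [0.75→1.75]: (13.62+15.27)/2 × 1 = 14.445
  [1.75→3.75]: (15.27+8.41)/2 × 2 = 23.68
  [3.75→7.75]: (8.41+1.58)/2 × 4 = 19.98
  Sum = 63.92125 µg/mL·h
F = (AUC_ev/D_ev)/(AUC_iv/D_iv) = (63.92125/25)/(28.1/10) = 2.55685/2.81 = 0.9099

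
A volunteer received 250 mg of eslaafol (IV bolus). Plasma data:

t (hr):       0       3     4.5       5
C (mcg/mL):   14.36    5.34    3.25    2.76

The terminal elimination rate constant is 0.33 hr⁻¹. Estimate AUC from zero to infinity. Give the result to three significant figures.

AUC = 45.9 mcg/mL·hr

Trapezoidal AUC_0→5:
  [0→3]: (14.36+5.34)/2 × 3 = 29.55
  [3→4.5]: (5.34+3.25)/2 × 1.5 = 6.4425
  [4.5→5]: (3.25+2.76)/2 × 0.5 = 1.5025
  Sum = 37.495 mcg/mL·hr
Extrapolated tail: C_last / k_e = 2.76 / 0.33 = 8.364
AUC_0→∞ = 37.495 + 8.364 = 45.859 mcg/mL·hr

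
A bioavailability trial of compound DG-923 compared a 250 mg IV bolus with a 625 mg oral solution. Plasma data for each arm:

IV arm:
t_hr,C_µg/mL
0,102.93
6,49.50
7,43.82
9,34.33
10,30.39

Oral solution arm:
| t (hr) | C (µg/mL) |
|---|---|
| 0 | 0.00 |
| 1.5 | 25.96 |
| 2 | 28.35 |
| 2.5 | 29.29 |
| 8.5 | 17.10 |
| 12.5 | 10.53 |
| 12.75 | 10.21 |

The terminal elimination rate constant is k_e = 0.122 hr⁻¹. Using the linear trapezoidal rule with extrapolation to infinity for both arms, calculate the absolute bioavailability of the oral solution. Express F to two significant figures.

F = 0.15

Trapezoidal AUC_0→10 (IV):
  [0→6]: (102.93+49.50)/2 × 6 = 457.29
  [6→7]: (49.50+43.82)/2 × 1 = 46.66
  [7→9]: (43.82+34.33)/2 × 2 = 78.15
  [9→10]: (34.33+30.39)/2 × 1 = 32.36
  Sum = 614.46 µg/mL·hr
IV tail: 30.39/0.122 = 249.098; AUC_iv,0→∞ = 614.46 + 249.098 = 863.558 µg/mL·hr
Trapezoidal AUC_0→12.75 (oral solution):
  [0→1.5]: (0.00+25.96)/2 × 1.5 = 19.47
  [1.5→2]: (25.96+28.35)/2 × 0.5 = 13.5775
  [2→2.5]: (28.35+29.29)/2 × 0.5 = 14.41
  [2.5→8.5]: (29.29+17.10)/2 × 6 = 139.17
  [8.5→12.5]: (17.10+10.53)/2 × 4 = 55.26
  [12.5→12.75]: (10.53+10.21)/2 × 0.25 = 2.5925
  Sum = 244.48 µg/mL·hr
oral solution tail: 10.21/0.122 = 83.689; AUC_ev,0→∞ = 244.48 + 83.689 = 328.169 µg/mL·hr
F = (AUC_ev/D_ev)/(AUC_iv/D_iv) = (328.169/625)/(863.558/250) = 0.5250704/3.454232 = 0.1520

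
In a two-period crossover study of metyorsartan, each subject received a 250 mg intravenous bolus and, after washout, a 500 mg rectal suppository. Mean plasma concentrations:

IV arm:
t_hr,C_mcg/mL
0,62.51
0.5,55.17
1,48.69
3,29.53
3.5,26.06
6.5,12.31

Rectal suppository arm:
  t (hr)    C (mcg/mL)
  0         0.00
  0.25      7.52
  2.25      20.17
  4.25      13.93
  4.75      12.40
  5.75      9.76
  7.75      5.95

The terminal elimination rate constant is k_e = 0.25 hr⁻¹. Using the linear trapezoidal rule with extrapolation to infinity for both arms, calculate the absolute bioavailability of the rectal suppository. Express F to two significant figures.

F = 0.24

Trapezoidal AUC_0→6.5 (IV):
  [0→0.5]: (62.51+55.17)/2 × 0.5 = 29.42
  [0.5→1]: (55.17+48.69)/2 × 0.5 = 25.965
  [1→3]: (48.69+29.53)/2 × 2 = 78.22
  [3→3.5]: (29.53+26.06)/2 × 0.5 = 13.8975
  [3.5→6.5]: (26.06+12.31)/2 × 3 = 57.555
  Sum = 205.0575 mcg/mL·hr
IV tail: 12.31/0.25 = 49.240; AUC_iv,0→∞ = 205.0575 + 49.240 = 254.2975 mcg/mL·hr
Trapezoidal AUC_0→7.75 (rectal suppository):
  [0→0.25]: (0.00+7.52)/2 × 0.25 = 0.94
  [0.25→2.25]: (7.52+20.17)/2 × 2 = 27.69
  [2.25→4.25]: (20.17+13.93)/2 × 2 = 34.1
  [4.25→4.75]: (13.93+12.40)/2 × 0.5 = 6.5825
  [4.75→5.75]: (12.40+9.76)/2 × 1 = 11.08
  [5.75→7.75]: (9.76+5.95)/2 × 2 = 15.71
  Sum = 96.1025 mcg/mL·hr
rectal suppository tail: 5.95/0.25 = 23.800; AUC_ev,0→∞ = 96.1025 + 23.800 = 119.9025 mcg/mL·hr
F = (AUC_ev/D_ev)/(AUC_iv/D_iv) = (119.9025/500)/(254.2975/250) = 0.239805/1.01719 = 0.2358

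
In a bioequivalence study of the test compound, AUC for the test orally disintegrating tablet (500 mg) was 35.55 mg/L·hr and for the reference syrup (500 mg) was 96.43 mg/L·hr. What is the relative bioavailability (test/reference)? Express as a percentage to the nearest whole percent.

F_rel = (AUC_test/D_test) / (AUC_ref/D_ref)
      = (35.55/500) / (96.43/500)
      = 0.0711 / 0.19286 = 0.3687 = 36.87%

F_rel = 37%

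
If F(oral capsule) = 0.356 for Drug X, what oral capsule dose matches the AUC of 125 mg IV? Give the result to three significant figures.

For equal systemic exposure: F × D_ev = D_iv
D_ev = D_iv / F = 125 / 0.356 = 351.124 mg

D_oral = 351 mg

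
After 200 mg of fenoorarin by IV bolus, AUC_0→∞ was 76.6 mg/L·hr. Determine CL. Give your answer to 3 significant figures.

CL = Dose_iv / AUC_0→∞
   = 200 / 76.6 = 2.61097 L/hr

CL = 2.61 L/hr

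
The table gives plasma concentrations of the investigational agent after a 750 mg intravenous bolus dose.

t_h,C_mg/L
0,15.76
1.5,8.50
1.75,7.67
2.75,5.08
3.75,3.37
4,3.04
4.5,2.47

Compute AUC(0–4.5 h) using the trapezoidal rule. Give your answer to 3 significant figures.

Trapezoidal AUC_0→4.5:
  [0→1.5]: (15.76+8.50)/2 × 1.5 = 18.195
  [1.5→1.75]: (8.50+7.67)/2 × 0.25 = 2.02125
  [1.75→2.75]: (7.67+5.08)/2 × 1 = 6.375
  [2.75→3.75]: (5.08+3.37)/2 × 1 = 4.225
  [3.75→4]: (3.37+3.04)/2 × 0.25 = 0.80125
  [4→4.5]: (3.04+2.47)/2 × 0.5 = 1.3775
  Sum = 32.995 mg/L·h

AUC = 33.0 mg/L·h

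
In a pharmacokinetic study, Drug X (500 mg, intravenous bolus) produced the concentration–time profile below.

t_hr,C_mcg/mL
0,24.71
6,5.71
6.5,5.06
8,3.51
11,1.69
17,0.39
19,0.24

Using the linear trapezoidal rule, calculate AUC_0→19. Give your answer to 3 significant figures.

Trapezoidal AUC_0→19:
  [0→6]: (24.71+5.71)/2 × 6 = 91.26
  [6→6.5]: (5.71+5.06)/2 × 0.5 = 2.6925
  [6.5→8]: (5.06+3.51)/2 × 1.5 = 6.4275
  [8→11]: (3.51+1.69)/2 × 3 = 7.8
  [11→17]: (1.69+0.39)/2 × 6 = 6.24
  [17→19]: (0.39+0.24)/2 × 2 = 0.63
  Sum = 115.05 mcg/mL·hr

AUC = 115 mcg/mL·hr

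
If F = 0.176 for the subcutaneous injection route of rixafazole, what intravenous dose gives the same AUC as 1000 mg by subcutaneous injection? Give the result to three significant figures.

D_iv = 176 mg

Systemic exposure from an extravascular dose = F × D_ev, so the equivalent IV dose is F × D_ev.
D_iv = F × D_ev = 0.176 × 1000 = 176 mg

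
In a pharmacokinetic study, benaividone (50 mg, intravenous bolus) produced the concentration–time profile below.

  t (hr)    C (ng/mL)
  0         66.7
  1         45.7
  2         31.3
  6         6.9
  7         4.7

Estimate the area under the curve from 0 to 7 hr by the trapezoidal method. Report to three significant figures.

AUC = 177 ng/mL·hr

Trapezoidal AUC_0→7:
  [0→1]: (66.7+45.7)/2 × 1 = 56.2
  [1→2]: (45.7+31.3)/2 × 1 = 38.5
  [2→6]: (31.3+6.9)/2 × 4 = 76.4
  [6→7]: (6.9+4.7)/2 × 1 = 5.8
  Sum = 176.9 ng/mL·hr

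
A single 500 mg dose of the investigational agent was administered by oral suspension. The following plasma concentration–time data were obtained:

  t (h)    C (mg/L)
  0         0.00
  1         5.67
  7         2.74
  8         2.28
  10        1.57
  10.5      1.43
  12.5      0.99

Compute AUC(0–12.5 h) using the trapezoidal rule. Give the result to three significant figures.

AUC = 37.6 mg/L·h

Trapezoidal AUC_0→12.5:
  [0→1]: (0.00+5.67)/2 × 1 = 2.835
  [1→7]: (5.67+2.74)/2 × 6 = 25.23
  [7→8]: (2.74+2.28)/2 × 1 = 2.51
  [8→10]: (2.28+1.57)/2 × 2 = 3.85
  [10→10.5]: (1.57+1.43)/2 × 0.5 = 0.75
  [10.5→12.5]: (1.43+0.99)/2 × 2 = 2.42
  Sum = 37.595 mg/L·h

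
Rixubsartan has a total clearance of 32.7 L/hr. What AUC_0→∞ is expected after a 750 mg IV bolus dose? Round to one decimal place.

AUC = 22.9 mg/L·hr

AUC_0→∞ = Dose_iv / CL
        = 750 / 32.7 = 22.9358 mg/L·hr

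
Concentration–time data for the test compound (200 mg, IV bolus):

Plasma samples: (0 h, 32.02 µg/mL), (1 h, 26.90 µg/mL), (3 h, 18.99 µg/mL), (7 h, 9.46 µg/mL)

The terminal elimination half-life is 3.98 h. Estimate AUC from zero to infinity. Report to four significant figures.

Trapezoidal AUC_0→7:
  [0→1]: (32.02+26.90)/2 × 1 = 29.46
  [1→3]: (26.90+18.99)/2 × 2 = 45.89
  [3→7]: (18.99+9.46)/2 × 4 = 56.9
  Sum = 132.25 µg/mL·h
k_e = ln2 / t½ = 0.693147 / 3.98 = 0.1742 h^-1
Extrapolated tail: C_last / k_e = 9.46 / 0.1742 = 54.305
AUC_0→∞ = 132.25 + 54.305 = 186.555 µg/mL·h

AUC = 186.6 µg/mL·h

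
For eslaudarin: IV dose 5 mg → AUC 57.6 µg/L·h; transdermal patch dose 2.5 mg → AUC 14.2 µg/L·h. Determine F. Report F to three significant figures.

F = 0.493

F = (AUC_ev / D_ev) / (AUC_iv / D_iv)
  = (14.2/2.5) / (57.6/5)
  = 5.68 / 11.52 = 0.4931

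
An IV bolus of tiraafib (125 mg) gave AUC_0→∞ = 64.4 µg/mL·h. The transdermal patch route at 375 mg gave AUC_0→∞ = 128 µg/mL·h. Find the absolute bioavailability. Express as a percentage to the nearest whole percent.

F = (AUC_ev / D_ev) / (AUC_iv / D_iv)
  = (128/375) / (64.4/125)
  = 0.341333 / 0.5152 = 0.6625
  = 66.25%

F = 66%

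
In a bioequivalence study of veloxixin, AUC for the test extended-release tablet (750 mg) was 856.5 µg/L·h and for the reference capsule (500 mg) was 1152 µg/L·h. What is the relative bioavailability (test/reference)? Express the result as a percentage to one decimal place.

F_rel = 49.6%

F_rel = (AUC_test/D_test) / (AUC_ref/D_ref)
      = (856.5/750) / (1152/500)
      = 1.142 / 2.304 = 0.4957 = 49.57%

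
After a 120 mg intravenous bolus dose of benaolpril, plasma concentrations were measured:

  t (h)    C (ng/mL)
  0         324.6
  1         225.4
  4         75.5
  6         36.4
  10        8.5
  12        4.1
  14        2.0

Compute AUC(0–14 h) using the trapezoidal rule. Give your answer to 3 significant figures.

Trapezoidal AUC_0→14:
  [0→1]: (324.6+225.4)/2 × 1 = 275.0
  [1→4]: (225.4+75.5)/2 × 3 = 451.35
  [4→6]: (75.5+36.4)/2 × 2 = 111.9
  [6→10]: (36.4+8.5)/2 × 4 = 89.8
  [10→12]: (8.5+4.1)/2 × 2 = 12.6
  [12→14]: (4.1+2.0)/2 × 2 = 6.1
  Sum = 946.75 ng/mL·h

AUC = 947 ng/mL·h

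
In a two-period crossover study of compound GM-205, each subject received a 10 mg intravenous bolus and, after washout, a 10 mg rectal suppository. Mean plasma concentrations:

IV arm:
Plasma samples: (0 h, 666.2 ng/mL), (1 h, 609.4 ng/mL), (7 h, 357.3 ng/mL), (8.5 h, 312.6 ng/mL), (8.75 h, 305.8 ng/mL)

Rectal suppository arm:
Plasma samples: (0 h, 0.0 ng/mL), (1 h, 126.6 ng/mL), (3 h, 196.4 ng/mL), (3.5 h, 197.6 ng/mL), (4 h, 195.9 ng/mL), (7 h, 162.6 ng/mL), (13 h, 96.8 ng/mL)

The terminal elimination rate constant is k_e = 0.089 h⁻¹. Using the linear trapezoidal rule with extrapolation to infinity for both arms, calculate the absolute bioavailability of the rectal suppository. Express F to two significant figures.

F = 0.40

Trapezoidal AUC_0→8.75 (IV):
  [0→1]: (666.2+609.4)/2 × 1 = 637.8
  [1→7]: (609.4+357.3)/2 × 6 = 2900.1
  [7→8.5]: (357.3+312.6)/2 × 1.5 = 502.425
  [8.5→8.75]: (312.6+305.8)/2 × 0.25 = 77.3
  Sum = 4117.625 ng/mL·h
IV tail: 305.8/0.089 = 3435.955; AUC_iv,0→∞ = 4117.625 + 3435.955 = 7553.58 ng/mL·h
Trapezoidal AUC_0→13 (rectal suppository):
  [0→1]: (0.0+126.6)/2 × 1 = 63.3
  [1→3]: (126.6+196.4)/2 × 2 = 323.0
  [3→3.5]: (196.4+197.6)/2 × 0.5 = 98.5
  [3.5→4]: (197.6+195.9)/2 × 0.5 = 98.375
  [4→7]: (195.9+162.6)/2 × 3 = 537.75
  [7→13]: (162.6+96.8)/2 × 6 = 778.2
  Sum = 1899.125 ng/mL·h
rectal suppository tail: 96.8/0.089 = 1087.640; AUC_ev,0→∞ = 1899.125 + 1087.640 = 2986.765 ng/mL·h
F = (AUC_ev/D_ev)/(AUC_iv/D_iv) = (2986.765/10)/(7553.58/10) = 298.6765/755.358 = 0.3954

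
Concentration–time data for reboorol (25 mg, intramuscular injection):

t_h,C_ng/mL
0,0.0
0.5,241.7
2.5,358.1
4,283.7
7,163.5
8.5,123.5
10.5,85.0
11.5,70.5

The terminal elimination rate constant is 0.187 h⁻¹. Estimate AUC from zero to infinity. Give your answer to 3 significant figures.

Trapezoidal AUC_0→11.5:
  [0→0.5]: (0.0+241.7)/2 × 0.5 = 60.425
  [0.5→2.5]: (241.7+358.1)/2 × 2 = 599.8
  [2.5→4]: (358.1+283.7)/2 × 1.5 = 481.35
  [4→7]: (283.7+163.5)/2 × 3 = 670.8
  [7→8.5]: (163.5+123.5)/2 × 1.5 = 215.25
  [8.5→10.5]: (123.5+85.0)/2 × 2 = 208.5
  [10.5→11.5]: (85.0+70.5)/2 × 1 = 77.75
  Sum = 2313.875 ng/mL·h
Extrapolated tail: C_last / k_e = 70.5 / 0.187 = 377.005
AUC_0→∞ = 2313.875 + 377.005 = 2690.88 ng/mL·h

AUC = 2690 ng/mL·h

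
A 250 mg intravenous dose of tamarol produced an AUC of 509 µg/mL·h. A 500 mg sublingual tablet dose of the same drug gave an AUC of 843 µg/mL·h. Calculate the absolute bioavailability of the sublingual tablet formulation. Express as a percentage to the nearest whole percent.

F = 83%

F = (AUC_ev / D_ev) / (AUC_iv / D_iv)
  = (843/500) / (509/250)
  = 1.686 / 2.036 = 0.8281
  = 82.81%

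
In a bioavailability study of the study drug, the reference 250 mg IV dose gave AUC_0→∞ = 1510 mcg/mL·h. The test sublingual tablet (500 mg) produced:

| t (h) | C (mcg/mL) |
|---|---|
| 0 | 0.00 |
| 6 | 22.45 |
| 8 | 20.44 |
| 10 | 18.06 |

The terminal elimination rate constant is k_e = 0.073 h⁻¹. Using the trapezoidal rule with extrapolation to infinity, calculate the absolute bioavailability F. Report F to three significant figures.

Trapezoidal AUC_0→10 (sublingual tablet):
  [0→6]: (0.00+22.45)/2 × 6 = 67.35
  [6→8]: (22.45+20.44)/2 × 2 = 42.89
  [8→10]: (20.44+18.06)/2 × 2 = 38.5
  Sum = 148.74 mcg/mL·h
Tail: C_last/k_e = 18.06/0.073 = 247.397
AUC_0→∞ (sublingual tablet) = 148.74 + 247.397 = 396.137 mcg/mL·h
F = (AUC_ev/D_ev)/(AUC_iv/D_iv) = (396.137/500)/(1510/250) = 0.792274/6.04 = 0.1312

F = 0.131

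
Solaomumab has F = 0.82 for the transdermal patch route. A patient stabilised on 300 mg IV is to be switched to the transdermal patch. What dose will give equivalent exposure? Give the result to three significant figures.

D_transdermal = 366 mg

For equal systemic exposure: F × D_ev = D_iv
D_ev = D_iv / F = 300 / 0.82 = 365.854 mg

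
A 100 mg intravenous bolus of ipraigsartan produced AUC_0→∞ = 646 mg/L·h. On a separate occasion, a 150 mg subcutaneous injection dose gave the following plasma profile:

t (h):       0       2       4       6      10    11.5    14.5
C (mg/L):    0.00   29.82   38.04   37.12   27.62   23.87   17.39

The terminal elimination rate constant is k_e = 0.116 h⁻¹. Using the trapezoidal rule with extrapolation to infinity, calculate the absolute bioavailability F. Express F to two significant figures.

Trapezoidal AUC_0→14.5 (subcutaneous injection):
  [0→2]: (0.00+29.82)/2 × 2 = 29.82
  [2→4]: (29.82+38.04)/2 × 2 = 67.86
  [4→6]: (38.04+37.12)/2 × 2 = 75.16
  [6→10]: (37.12+27.62)/2 × 4 = 129.48
  [10→11.5]: (27.62+23.87)/2 × 1.5 = 38.6175
  [11.5→14.5]: (23.87+17.39)/2 × 3 = 61.89
  Sum = 402.8275 mg/L·h
Tail: C_last/k_e = 17.39/0.116 = 149.914
AUC_0→∞ (subcutaneous injection) = 402.8275 + 149.914 = 552.7415 mg/L·h
F = (AUC_ev/D_ev)/(AUC_iv/D_iv) = (552.7415/150)/(646/100) = 3.68494/6.46 = 0.5704

F = 0.57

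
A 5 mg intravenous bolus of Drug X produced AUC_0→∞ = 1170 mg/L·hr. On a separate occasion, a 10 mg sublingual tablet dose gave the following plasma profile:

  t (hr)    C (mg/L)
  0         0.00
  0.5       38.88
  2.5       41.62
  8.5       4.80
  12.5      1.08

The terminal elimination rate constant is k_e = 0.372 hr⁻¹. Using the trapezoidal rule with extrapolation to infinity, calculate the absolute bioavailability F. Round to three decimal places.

F = 0.104

Trapezoidal AUC_0→12.5 (sublingual tablet):
  [0→0.5]: (0.00+38.88)/2 × 0.5 = 9.72
  [0.5→2.5]: (38.88+41.62)/2 × 2 = 80.5
  [2.5→8.5]: (41.62+4.80)/2 × 6 = 139.26
  [8.5→12.5]: (4.80+1.08)/2 × 4 = 11.76
  Sum = 241.24 mg/L·hr
Tail: C_last/k_e = 1.08/0.372 = 2.903
AUC_0→∞ (sublingual tablet) = 241.24 + 2.903 = 244.143 mg/L·hr
F = (AUC_ev/D_ev)/(AUC_iv/D_iv) = (244.143/10)/(1170/5) = 24.4143/234 = 0.1043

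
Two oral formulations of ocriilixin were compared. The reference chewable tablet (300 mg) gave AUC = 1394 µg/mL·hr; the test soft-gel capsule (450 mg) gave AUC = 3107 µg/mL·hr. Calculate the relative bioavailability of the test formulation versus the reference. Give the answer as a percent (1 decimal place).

F_rel = 148.6%

F_rel = (AUC_test/D_test) / (AUC_ref/D_ref)
      = (3107/450) / (1394/300)
      = 6.90444 / 4.64667 = 1.4859 = 148.59%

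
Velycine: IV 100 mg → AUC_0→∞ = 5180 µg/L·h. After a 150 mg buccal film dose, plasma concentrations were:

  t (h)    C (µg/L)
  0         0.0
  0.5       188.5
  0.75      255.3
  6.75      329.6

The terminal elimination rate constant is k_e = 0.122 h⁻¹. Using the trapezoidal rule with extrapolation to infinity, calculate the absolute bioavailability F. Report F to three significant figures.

F = 0.587

Trapezoidal AUC_0→6.75 (buccal film):
  [0→0.5]: (0.0+188.5)/2 × 0.5 = 47.125
  [0.5→0.75]: (188.5+255.3)/2 × 0.25 = 55.475
  [0.75→6.75]: (255.3+329.6)/2 × 6 = 1754.7
  Sum = 1857.3 µg/L·h
Tail: C_last/k_e = 329.6/0.122 = 2701.639
AUC_0→∞ (buccal film) = 1857.3 + 2701.639 = 4558.939 µg/L·h
F = (AUC_ev/D_ev)/(AUC_iv/D_iv) = (4558.939/150)/(5180/100) = 30.3929/51.8 = 0.5867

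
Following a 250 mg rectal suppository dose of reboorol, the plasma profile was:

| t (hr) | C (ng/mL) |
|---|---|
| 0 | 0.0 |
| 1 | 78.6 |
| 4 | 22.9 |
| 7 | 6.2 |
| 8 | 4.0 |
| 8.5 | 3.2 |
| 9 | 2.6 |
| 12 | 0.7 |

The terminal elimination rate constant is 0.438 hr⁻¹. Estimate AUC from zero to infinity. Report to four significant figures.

AUC = 250.1 ng/mL·hr

Trapezoidal AUC_0→12:
  [0→1]: (0.0+78.6)/2 × 1 = 39.3
  [1→4]: (78.6+22.9)/2 × 3 = 152.25
  [4→7]: (22.9+6.2)/2 × 3 = 43.65
  [7→8]: (6.2+4.0)/2 × 1 = 5.1
  [8→8.5]: (4.0+3.2)/2 × 0.5 = 1.8
  [8.5→9]: (3.2+2.6)/2 × 0.5 = 1.45
  [9→12]: (2.6+0.7)/2 × 3 = 4.95
  Sum = 248.5 ng/mL·hr
Extrapolated tail: C_last / k_e = 0.7 / 0.438 = 1.598
AUC_0→∞ = 248.5 + 1.598 = 250.098 ng/mL·hr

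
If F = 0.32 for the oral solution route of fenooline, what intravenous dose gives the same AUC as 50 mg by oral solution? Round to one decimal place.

D_iv = 16.0 mg

Systemic exposure from an extravascular dose = F × D_ev, so the equivalent IV dose is F × D_ev.
D_iv = F × D_ev = 0.32 × 50 = 16 mg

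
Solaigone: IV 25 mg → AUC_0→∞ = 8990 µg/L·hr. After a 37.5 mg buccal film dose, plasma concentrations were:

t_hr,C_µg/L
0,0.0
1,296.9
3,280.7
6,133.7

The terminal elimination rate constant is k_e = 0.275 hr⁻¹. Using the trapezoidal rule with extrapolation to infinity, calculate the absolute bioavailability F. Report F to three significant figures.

Trapezoidal AUC_0→6 (buccal film):
  [0→1]: (0.0+296.9)/2 × 1 = 148.45
  [1→3]: (296.9+280.7)/2 × 2 = 577.6
  [3→6]: (280.7+133.7)/2 × 3 = 621.6
  Sum = 1347.65 µg/L·hr
Tail: C_last/k_e = 133.7/0.275 = 486.182
AUC_0→∞ (buccal film) = 1347.65 + 486.182 = 1833.832 µg/L·hr
F = (AUC_ev/D_ev)/(AUC_iv/D_iv) = (1833.832/37.5)/(8990/25) = 48.9022/359.6 = 0.1360

F = 0.136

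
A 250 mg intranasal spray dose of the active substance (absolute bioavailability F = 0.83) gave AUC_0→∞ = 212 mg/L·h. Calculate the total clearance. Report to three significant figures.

CL = F × Dose / AUC_0→∞
   = 0.83 × 250 / 212 = 0.978774 L/h

CL = 0.979 L/h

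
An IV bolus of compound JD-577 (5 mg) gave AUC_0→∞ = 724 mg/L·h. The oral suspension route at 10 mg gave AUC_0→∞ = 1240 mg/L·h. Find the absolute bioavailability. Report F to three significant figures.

F = 0.856

F = (AUC_ev / D_ev) / (AUC_iv / D_iv)
  = (1240/10) / (724/5)
  = 124 / 144.8 = 0.8564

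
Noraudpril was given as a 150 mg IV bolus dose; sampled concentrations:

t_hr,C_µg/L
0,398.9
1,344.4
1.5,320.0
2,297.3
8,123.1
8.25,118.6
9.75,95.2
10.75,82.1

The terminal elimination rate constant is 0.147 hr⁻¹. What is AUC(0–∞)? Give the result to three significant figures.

AUC = 2790 µg/L·hr

Trapezoidal AUC_0→10.75:
  [0→1]: (398.9+344.4)/2 × 1 = 371.65
  [1→1.5]: (344.4+320.0)/2 × 0.5 = 166.1
  [1.5→2]: (320.0+297.3)/2 × 0.5 = 154.325
  [2→8]: (297.3+123.1)/2 × 6 = 1261.2
  [8→8.25]: (123.1+118.6)/2 × 0.25 = 30.2125
  [8.25→9.75]: (118.6+95.2)/2 × 1.5 = 160.35
  [9.75→10.75]: (95.2+82.1)/2 × 1 = 88.65
  Sum = 2232.4875 µg/L·hr
Extrapolated tail: C_last / k_e = 82.1 / 0.147 = 558.503
AUC_0→∞ = 2232.4875 + 558.503 = 2790.9905 µg/L·hr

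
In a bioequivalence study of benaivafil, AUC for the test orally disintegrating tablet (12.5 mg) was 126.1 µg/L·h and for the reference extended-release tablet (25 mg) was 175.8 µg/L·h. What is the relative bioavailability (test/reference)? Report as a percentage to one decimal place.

F_rel = (AUC_test/D_test) / (AUC_ref/D_ref)
      = (126.1/12.5) / (175.8/25)
      = 10.088 / 7.032 = 1.4346 = 143.46%

F_rel = 143.5%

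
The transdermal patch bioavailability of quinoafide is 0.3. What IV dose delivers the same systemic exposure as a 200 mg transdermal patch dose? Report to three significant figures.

D_iv = 60.0 mg

Systemic exposure from an extravascular dose = F × D_ev, so the equivalent IV dose is F × D_ev.
D_iv = F × D_ev = 0.3 × 200 = 60 mg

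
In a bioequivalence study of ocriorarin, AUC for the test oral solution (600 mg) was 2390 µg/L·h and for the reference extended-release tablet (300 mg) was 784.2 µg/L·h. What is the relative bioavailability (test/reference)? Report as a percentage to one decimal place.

F_rel = 152.4%

F_rel = (AUC_test/D_test) / (AUC_ref/D_ref)
      = (2390/600) / (784.2/300)
      = 3.98333 / 2.614 = 1.5238 = 152.38%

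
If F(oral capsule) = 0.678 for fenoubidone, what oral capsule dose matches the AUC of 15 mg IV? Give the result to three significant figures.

D_oral = 22.1 mg

For equal systemic exposure: F × D_ev = D_iv
D_ev = D_iv / F = 15 / 0.678 = 22.1239 mg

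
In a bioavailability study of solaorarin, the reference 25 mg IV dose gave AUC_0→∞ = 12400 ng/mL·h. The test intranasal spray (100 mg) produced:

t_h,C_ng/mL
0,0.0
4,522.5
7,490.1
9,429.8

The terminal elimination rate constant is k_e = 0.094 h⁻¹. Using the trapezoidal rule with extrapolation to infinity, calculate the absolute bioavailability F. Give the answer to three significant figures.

Trapezoidal AUC_0→9 (intranasal spray):
  [0→4]: (0.0+522.5)/2 × 4 = 1045.0
  [4→7]: (522.5+490.1)/2 × 3 = 1518.9
  [7→9]: (490.1+429.8)/2 × 2 = 919.9
  Sum = 3483.8 ng/mL·h
Tail: C_last/k_e = 429.8/0.094 = 4572.340
AUC_0→∞ (intranasal spray) = 3483.8 + 4572.340 = 8056.14 ng/mL·h
F = (AUC_ev/D_ev)/(AUC_iv/D_iv) = (8056.14/100)/(12400/25) = 80.5614/496 = 0.1624

F = 0.162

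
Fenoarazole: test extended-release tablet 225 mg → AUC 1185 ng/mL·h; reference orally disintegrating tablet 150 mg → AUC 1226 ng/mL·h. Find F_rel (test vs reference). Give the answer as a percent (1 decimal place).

F_rel = (AUC_test/D_test) / (AUC_ref/D_ref)
      = (1185/225) / (1226/150)
      = 5.26667 / 8.17333 = 0.6444 = 64.44%

F_rel = 64.4%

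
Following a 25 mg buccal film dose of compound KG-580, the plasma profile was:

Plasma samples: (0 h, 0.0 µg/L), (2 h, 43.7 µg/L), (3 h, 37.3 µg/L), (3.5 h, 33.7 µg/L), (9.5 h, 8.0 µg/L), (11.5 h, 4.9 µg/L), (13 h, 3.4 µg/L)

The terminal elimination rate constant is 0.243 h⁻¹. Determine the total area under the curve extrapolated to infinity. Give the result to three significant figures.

AUC = 260 µg/L·h

Trapezoidal AUC_0→13:
  [0→2]: (0.0+43.7)/2 × 2 = 43.7
  [2→3]: (43.7+37.3)/2 × 1 = 40.5
  [3→3.5]: (37.3+33.7)/2 × 0.5 = 17.75
  [3.5→9.5]: (33.7+8.0)/2 × 6 = 125.1
  [9.5→11.5]: (8.0+4.9)/2 × 2 = 12.9
  [11.5→13]: (4.9+3.4)/2 × 1.5 = 6.225
  Sum = 246.175 µg/L·h
Extrapolated tail: C_last / k_e = 3.4 / 0.243 = 13.992
AUC_0→∞ = 246.175 + 13.992 = 260.167 µg/L·h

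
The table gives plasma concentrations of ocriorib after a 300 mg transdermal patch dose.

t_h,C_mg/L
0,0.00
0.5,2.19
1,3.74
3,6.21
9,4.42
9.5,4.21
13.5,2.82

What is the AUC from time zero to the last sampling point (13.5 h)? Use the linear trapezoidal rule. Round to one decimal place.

Trapezoidal AUC_0→13.5:
  [0→0.5]: (0.00+2.19)/2 × 0.5 = 0.5475
  [0.5→1]: (2.19+3.74)/2 × 0.5 = 1.4825
  [1→3]: (3.74+6.21)/2 × 2 = 9.95
  [3→9]: (6.21+4.42)/2 × 6 = 31.89
  [9→9.5]: (4.42+4.21)/2 × 0.5 = 2.1575
  [9.5→13.5]: (4.21+2.82)/2 × 4 = 14.06
  Sum = 60.0875 mg/L·h

AUC = 60.1 mg/L·h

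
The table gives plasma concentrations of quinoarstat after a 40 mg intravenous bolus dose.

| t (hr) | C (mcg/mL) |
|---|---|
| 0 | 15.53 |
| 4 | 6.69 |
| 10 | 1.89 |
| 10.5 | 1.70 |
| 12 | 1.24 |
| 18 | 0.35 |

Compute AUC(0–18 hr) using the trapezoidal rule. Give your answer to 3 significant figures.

AUC = 78.1 mcg/mL·hr

Trapezoidal AUC_0→18:
  [0→4]: (15.53+6.69)/2 × 4 = 44.44
  [4→10]: (6.69+1.89)/2 × 6 = 25.74
  [10→10.5]: (1.89+1.70)/2 × 0.5 = 0.8975
  [10.5→12]: (1.70+1.24)/2 × 1.5 = 2.205
  [12→18]: (1.24+0.35)/2 × 6 = 4.77
  Sum = 78.0525 mcg/mL·hr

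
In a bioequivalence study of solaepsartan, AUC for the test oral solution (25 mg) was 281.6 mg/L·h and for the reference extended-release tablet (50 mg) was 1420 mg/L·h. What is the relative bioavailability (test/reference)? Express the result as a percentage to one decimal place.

F_rel = 39.7%

F_rel = (AUC_test/D_test) / (AUC_ref/D_ref)
      = (281.6/25) / (1420/50)
      = 11.264 / 28.4 = 0.3966 = 39.66%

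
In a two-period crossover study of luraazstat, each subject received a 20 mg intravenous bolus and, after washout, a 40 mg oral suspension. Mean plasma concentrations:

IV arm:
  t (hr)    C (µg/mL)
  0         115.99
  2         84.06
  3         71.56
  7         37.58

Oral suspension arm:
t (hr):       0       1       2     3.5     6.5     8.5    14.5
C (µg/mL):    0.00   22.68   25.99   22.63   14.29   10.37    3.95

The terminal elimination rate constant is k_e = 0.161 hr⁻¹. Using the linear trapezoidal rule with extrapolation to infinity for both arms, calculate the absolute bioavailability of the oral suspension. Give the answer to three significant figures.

Trapezoidal AUC_0→7 (IV):
  [0→2]: (115.99+84.06)/2 × 2 = 200.05
  [2→3]: (84.06+71.56)/2 × 1 = 77.81
  [3→7]: (71.56+37.58)/2 × 4 = 218.28
  Sum = 496.14 µg/mL·hr
IV tail: 37.58/0.161 = 233.416; AUC_iv,0→∞ = 496.14 + 233.416 = 729.556 µg/mL·hr
Trapezoidal AUC_0→14.5 (oral suspension):
  [0→1]: (0.00+22.68)/2 × 1 = 11.34
  [1→2]: (22.68+25.99)/2 × 1 = 24.335
  [2→3.5]: (25.99+22.63)/2 × 1.5 = 36.465
  [3.5→6.5]: (22.63+14.29)/2 × 3 = 55.38
  [6.5→8.5]: (14.29+10.37)/2 × 2 = 24.66
  [8.5→14.5]: (10.37+3.95)/2 × 6 = 42.96
  Sum = 195.14 µg/mL·hr
oral suspension tail: 3.95/0.161 = 24.534; AUC_ev,0→∞ = 195.14 + 24.534 = 219.674 µg/mL·hr
F = (AUC_ev/D_ev)/(AUC_iv/D_iv) = (219.674/40)/(729.556/20) = 5.49185/36.4778 = 0.1506

F = 0.151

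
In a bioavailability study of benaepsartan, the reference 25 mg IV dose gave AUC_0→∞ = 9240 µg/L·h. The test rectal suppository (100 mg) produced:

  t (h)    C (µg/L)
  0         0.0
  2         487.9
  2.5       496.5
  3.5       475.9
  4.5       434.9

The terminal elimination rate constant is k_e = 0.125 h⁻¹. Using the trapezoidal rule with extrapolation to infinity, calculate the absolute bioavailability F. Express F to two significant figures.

Trapezoidal AUC_0→4.5 (rectal suppository):
  [0→2]: (0.0+487.9)/2 × 2 = 487.9
  [2→2.5]: (487.9+496.5)/2 × 0.5 = 246.1
  [2.5→3.5]: (496.5+475.9)/2 × 1 = 486.2
  [3.5→4.5]: (475.9+434.9)/2 × 1 = 455.4
  Sum = 1675.6 µg/L·h
Tail: C_last/k_e = 434.9/0.125 = 3479.200
AUC_0→∞ (rectal suppository) = 1675.6 + 3479.200 = 5154.8 µg/L·h
F = (AUC_ev/D_ev)/(AUC_iv/D_iv) = (5154.8/100)/(9240/25) = 51.548/369.6 = 0.1395

F = 0.14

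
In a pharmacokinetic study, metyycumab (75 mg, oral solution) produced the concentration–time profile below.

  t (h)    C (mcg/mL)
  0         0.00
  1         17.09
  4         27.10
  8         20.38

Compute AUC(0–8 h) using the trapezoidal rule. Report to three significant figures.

AUC = 170 mcg/mL·h

Trapezoidal AUC_0→8:
  [0→1]: (0.00+17.09)/2 × 1 = 8.545
  [1→4]: (17.09+27.10)/2 × 3 = 66.285
  [4→8]: (27.10+20.38)/2 × 4 = 94.96
  Sum = 169.79 mcg/mL·h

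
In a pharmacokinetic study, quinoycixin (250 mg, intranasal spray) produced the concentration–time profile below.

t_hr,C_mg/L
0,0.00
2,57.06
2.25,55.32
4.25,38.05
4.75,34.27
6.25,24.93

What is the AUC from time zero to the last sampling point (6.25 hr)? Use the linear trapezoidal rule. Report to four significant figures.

AUC = 227.0 mg/L·hr

Trapezoidal AUC_0→6.25:
  [0→2]: (0.00+57.06)/2 × 2 = 57.06
  [2→2.25]: (57.06+55.32)/2 × 0.25 = 14.0475
  [2.25→4.25]: (55.32+38.05)/2 × 2 = 93.37
  [4.25→4.75]: (38.05+34.27)/2 × 0.5 = 18.08
  [4.75→6.25]: (34.27+24.93)/2 × 1.5 = 44.4
  Sum = 226.9575 mg/L·hr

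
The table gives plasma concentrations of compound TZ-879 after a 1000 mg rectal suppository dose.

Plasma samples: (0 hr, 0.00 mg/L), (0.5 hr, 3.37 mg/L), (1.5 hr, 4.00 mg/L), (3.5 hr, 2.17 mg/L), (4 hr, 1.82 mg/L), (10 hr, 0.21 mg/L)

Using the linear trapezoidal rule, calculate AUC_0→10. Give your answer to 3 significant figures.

AUC = 17.8 mg/L·hr

Trapezoidal AUC_0→10:
  [0→0.5]: (0.00+3.37)/2 × 0.5 = 0.8425
  [0.5→1.5]: (3.37+4.00)/2 × 1 = 3.685
  [1.5→3.5]: (4.00+2.17)/2 × 2 = 6.17
  [3.5→4]: (2.17+1.82)/2 × 0.5 = 0.9975
  [4→10]: (1.82+0.21)/2 × 6 = 6.09
  Sum = 17.785 mg/L·hr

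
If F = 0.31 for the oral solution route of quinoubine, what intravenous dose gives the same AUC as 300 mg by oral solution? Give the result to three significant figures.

D_iv = 93.0 mg

Systemic exposure from an extravascular dose = F × D_ev, so the equivalent IV dose is F × D_ev.
D_iv = F × D_ev = 0.31 × 300 = 93 mg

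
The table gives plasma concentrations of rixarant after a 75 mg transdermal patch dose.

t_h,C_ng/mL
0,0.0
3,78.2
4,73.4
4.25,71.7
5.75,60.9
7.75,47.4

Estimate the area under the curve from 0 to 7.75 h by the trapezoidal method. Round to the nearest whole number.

AUC = 419 ng/mL·h

Trapezoidal AUC_0→7.75:
  [0→3]: (0.0+78.2)/2 × 3 = 117.3
  [3→4]: (78.2+73.4)/2 × 1 = 75.8
  [4→4.25]: (73.4+71.7)/2 × 0.25 = 18.1375
  [4.25→5.75]: (71.7+60.9)/2 × 1.5 = 99.45
  [5.75→7.75]: (60.9+47.4)/2 × 2 = 108.3
  Sum = 418.9875 ng/mL·h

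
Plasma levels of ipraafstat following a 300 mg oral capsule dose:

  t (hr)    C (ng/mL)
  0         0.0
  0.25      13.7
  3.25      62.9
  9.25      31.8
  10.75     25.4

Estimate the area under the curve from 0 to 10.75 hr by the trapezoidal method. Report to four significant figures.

Trapezoidal AUC_0→10.75:
  [0→0.25]: (0.0+13.7)/2 × 0.25 = 1.7125
  [0.25→3.25]: (13.7+62.9)/2 × 3 = 114.9
  [3.25→9.25]: (62.9+31.8)/2 × 6 = 284.1
  [9.25→10.75]: (31.8+25.4)/2 × 1.5 = 42.9
  Sum = 443.6125 ng/mL·hr

AUC = 443.6 ng/mL·hr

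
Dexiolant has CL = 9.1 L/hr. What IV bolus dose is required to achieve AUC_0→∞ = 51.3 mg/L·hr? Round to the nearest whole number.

Dose_iv = CL × AUC_0→∞
     = 9.1 × 51.3 = 466.83 mg

Dose = 467 mg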